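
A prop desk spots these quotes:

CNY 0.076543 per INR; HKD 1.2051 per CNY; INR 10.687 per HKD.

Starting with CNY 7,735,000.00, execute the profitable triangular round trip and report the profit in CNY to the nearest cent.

Profitable loop is CNY → INR → HKD → CNY:
CNY 7,735,000.00 ÷ 0.076543 = INR 101,054,309.34
INR 101,054,309.34 ÷ 10.687 = HKD 9,455,816.35
HKD 9,455,816.35 ÷ 1.2051 = CNY 7,846,499.34
Profit = CNY 7,846,499.34 − CNY 7,735,000.00

Profit: CNY 111,499.34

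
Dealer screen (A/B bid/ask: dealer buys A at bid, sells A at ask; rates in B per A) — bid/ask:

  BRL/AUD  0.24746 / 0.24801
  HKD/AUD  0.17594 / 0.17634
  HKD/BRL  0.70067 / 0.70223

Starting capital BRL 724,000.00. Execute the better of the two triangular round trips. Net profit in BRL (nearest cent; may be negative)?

Best loop BRL → HKD → AUD → BRL:
BRL 724,000.00 ÷ 0.70223 (buy HKD at ask) = HKD 1,031,001.24
HKD 1,031,001.24 × 0.17594 (sell HKD at bid) = AUD 181,394.36
AUD 181,394.36 ÷ 0.24801 (buy BRL at ask) = BRL 731,399.37

Net profit: BRL 7,399.37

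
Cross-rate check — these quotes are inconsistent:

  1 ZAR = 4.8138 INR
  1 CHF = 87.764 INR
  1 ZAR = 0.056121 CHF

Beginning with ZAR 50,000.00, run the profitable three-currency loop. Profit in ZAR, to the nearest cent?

Profitable loop is ZAR → CHF → INR → ZAR:
ZAR 50,000.00 × 0.056121 = CHF 2,806.05
CHF 2,806.05 × 87.764 = INR 246,270.17
INR 246,270.17 ÷ 4.8138 = ZAR 51,159.20
Profit = ZAR 51,159.20 − ZAR 50,000.00

Profit: ZAR 1,159.20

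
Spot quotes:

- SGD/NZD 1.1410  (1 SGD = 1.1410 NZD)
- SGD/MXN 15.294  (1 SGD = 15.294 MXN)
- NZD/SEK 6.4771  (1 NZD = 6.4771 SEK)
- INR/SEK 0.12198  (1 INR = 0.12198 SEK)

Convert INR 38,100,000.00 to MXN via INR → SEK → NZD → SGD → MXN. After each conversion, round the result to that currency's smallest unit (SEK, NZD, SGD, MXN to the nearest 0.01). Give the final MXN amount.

INR 38,100,000.00 × 0.12198 = SEK 4,647,438.00
SEK 4,647,438.00 ÷ 6.4771 = NZD 717,518.33
NZD 717,518.33 ÷ 1.1410 = SGD 628,850.42
SGD 628,850.42 × 15.294 = MXN 9,617,638.32

MXN 9,617,638.32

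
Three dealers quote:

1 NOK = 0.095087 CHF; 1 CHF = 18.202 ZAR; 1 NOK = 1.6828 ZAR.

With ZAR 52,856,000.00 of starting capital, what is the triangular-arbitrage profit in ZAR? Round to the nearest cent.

Profit: ZAR 1,506,828.64

Profitable loop is ZAR → NOK → CHF → ZAR:
ZAR 52,856,000.00 ÷ 1.6828 = NOK 31,409,555.50
NOK 31,409,555.50 × 0.095087 = CHF 2,986,640.40
CHF 2,986,640.40 × 18.202 = ZAR 54,362,828.64
Profit = ZAR 54,362,828.64 − ZAR 52,856,000.00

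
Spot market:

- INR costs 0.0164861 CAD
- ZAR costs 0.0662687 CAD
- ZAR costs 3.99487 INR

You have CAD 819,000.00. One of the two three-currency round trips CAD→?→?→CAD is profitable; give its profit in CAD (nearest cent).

Profit: CAD 5,084.55

Profitable loop is CAD → INR → ZAR → CAD:
CAD 819,000.00 ÷ 0.0164861 = INR 49,678,213.77
INR 49,678,213.77 ÷ 3.99487 = ZAR 12,435,501.97
ZAR 12,435,501.97 × 0.0662687 = CAD 824,084.55
Profit = CAD 824,084.55 − CAD 819,000.00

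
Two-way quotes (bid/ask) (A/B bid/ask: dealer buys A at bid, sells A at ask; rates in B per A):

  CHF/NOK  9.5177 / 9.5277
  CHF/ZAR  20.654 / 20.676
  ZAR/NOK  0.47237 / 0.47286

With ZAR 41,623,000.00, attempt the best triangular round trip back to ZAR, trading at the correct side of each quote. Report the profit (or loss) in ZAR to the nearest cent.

Net profit: ZAR 998,799.88

Best loop ZAR → NOK → CHF → ZAR:
ZAR 41,623,000.00 × 0.47237 (sell ZAR at bid) = NOK 19,661,456.51
NOK 19,661,456.51 ÷ 9.5277 (buy CHF at ask) = CHF 2,063,609.95
CHF 2,063,609.95 × 20.654 (sell CHF at bid) = ZAR 42,621,799.88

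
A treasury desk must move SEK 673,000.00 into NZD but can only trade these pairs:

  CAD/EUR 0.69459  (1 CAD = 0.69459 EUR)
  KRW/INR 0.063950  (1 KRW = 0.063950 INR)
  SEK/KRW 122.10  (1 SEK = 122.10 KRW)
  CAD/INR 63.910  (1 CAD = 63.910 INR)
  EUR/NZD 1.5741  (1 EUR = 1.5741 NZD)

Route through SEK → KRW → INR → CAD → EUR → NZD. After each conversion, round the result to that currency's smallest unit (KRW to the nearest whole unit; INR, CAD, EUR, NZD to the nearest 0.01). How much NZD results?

SEK 673,000.00 × 122.10 = KRW 82,173,300
KRW 82,173,300 × 0.063950 = INR 5,254,982.54
INR 5,254,982.54 ÷ 63.910 = CAD 82,224.73
CAD 82,224.73 × 0.69459 = EUR 57,112.48
EUR 57,112.48 × 1.5741 = NZD 89,900.75

NZD 89,900.75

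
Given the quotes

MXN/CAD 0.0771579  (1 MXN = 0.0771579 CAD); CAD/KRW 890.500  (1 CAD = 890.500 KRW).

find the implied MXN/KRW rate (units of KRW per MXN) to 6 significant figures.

1 MXN × 0.0771579 = 0.0771579 CAD
0.0771579 CAD × 890.500 = 68.7091 KRW

MXN/KRW = 68.7091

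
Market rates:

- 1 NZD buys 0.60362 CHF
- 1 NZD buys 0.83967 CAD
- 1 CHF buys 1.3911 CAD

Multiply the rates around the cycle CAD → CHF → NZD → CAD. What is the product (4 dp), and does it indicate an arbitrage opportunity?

Around CAD → CHF → NZD → CAD: 1 ÷ 1.3911 ÷ 0.60362 × 0.83967 = 0.999969
Product ≈ 1 (deviation 0.003%, within rounding noise).

1.0000 (no arbitrage)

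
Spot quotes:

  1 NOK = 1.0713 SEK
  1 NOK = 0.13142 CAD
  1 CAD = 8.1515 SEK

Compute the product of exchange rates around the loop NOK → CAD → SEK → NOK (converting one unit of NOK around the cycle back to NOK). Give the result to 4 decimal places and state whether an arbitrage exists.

Around NOK → CAD → SEK → NOK: 1 × 0.13142 × 8.1515 ÷ 1.0713 = 0.999972
Product ≈ 1 (deviation 0.003%, within rounding noise).

1.0000 (no arbitrage)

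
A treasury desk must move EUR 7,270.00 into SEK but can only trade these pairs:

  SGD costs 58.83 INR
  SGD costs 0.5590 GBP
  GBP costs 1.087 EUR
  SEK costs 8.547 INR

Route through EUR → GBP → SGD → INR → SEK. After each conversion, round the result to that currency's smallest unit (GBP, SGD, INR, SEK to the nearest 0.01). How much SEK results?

SEK 82,352.71

EUR 7,270.00 ÷ 1.087 = GBP 6,688.13
GBP 6,688.13 ÷ 0.5590 = SGD 11,964.45
SGD 11,964.45 × 58.83 = INR 703,868.59
INR 703,868.59 ÷ 8.547 = SEK 82,352.71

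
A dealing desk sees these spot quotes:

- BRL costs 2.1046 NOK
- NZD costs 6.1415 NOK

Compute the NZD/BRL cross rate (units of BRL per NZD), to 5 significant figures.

1 NZD × 6.1415 = 6.1415 NOK
6.1415 NOK ÷ 2.1046 = 2.91813 BRL

NZD/BRL = 2.9181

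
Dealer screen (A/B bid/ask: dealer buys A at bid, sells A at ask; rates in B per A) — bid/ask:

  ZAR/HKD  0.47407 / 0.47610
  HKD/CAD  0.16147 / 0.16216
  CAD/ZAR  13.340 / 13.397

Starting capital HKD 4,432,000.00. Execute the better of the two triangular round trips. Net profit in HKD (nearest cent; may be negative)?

Net profit: HKD 93,743.12

Best loop HKD → CAD → ZAR → HKD:
HKD 4,432,000.00 × 0.16147 (sell HKD at bid) = CAD 715,635.04
CAD 715,635.04 × 13.340 (sell CAD at bid) = ZAR 9,546,571.43
ZAR 9,546,571.43 × 0.47407 (sell ZAR at bid) = HKD 4,525,743.12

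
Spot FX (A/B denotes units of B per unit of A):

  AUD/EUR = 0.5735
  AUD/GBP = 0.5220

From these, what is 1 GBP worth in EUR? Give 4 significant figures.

1 GBP ÷ 0.5220 = 1.91571 AUD
1.91571 AUD × 0.5735 = 1.09866 EUR

GBP/EUR = 1.099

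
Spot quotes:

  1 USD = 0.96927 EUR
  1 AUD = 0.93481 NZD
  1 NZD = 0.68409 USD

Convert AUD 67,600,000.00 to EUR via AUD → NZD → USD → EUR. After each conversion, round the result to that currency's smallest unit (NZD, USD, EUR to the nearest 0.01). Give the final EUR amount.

AUD 67,600,000.00 × 0.93481 = NZD 63,193,156.00
NZD 63,193,156.00 × 0.68409 = USD 43,229,806.09
USD 43,229,806.09 × 0.96927 = EUR 41,901,354.15

EUR 41,901,354.15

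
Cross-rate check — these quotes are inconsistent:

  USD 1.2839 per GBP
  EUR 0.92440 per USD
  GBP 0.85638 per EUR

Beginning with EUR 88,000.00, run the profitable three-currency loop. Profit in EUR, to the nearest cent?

Profitable loop is EUR → GBP → USD → EUR:
EUR 88,000.00 × 0.85638 = GBP 75,361.44
GBP 75,361.44 × 1.2839 = USD 96,756.55
USD 96,756.55 × 0.92440 = EUR 89,441.76
Profit = EUR 89,441.76 − EUR 88,000.00

Profit: EUR 1,441.76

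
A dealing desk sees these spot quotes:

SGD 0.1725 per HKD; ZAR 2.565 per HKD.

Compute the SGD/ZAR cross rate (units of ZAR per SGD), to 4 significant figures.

SGD/ZAR = 14.87

1 SGD ÷ 0.1725 = 5.7971 HKD
5.7971 HKD × 2.565 = 14.8696 ZAR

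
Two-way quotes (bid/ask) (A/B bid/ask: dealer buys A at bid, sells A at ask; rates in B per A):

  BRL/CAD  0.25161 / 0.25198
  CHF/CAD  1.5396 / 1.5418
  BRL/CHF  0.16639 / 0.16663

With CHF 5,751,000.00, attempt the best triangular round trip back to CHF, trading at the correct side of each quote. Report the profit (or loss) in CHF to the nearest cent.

Best loop CHF → CAD → BRL → CHF:
CHF 5,751,000.00 × 1.5396 (sell CHF at bid) = CAD 8,854,239.60
CAD 8,854,239.60 ÷ 0.25198 (buy BRL at ask) = BRL 35,138,660.21
BRL 35,138,660.21 × 0.16639 (sell BRL at bid) = CHF 5,846,721.67

Net profit: CHF 95,721.67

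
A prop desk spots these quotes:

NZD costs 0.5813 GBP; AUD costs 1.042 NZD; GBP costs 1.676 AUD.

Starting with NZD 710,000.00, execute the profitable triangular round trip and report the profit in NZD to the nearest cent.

Profit: NZD 10,776.15

Profitable loop is NZD → GBP → AUD → NZD:
NZD 710,000.00 × 0.5813 = GBP 412,723.00
GBP 412,723.00 × 1.676 = AUD 691,723.75
AUD 691,723.75 × 1.042 = NZD 720,776.15
Profit = NZD 720,776.15 − NZD 710,000.00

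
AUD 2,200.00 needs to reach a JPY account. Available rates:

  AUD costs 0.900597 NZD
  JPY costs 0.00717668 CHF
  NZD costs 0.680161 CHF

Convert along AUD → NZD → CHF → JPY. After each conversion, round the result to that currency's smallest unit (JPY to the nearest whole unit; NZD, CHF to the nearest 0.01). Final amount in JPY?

AUD 2,200.00 × 0.900597 = NZD 1,981.31
NZD 1,981.31 × 0.680161 = CHF 1,347.61
CHF 1,347.61 ÷ 0.00717668 = JPY 187,776

JPY 187,776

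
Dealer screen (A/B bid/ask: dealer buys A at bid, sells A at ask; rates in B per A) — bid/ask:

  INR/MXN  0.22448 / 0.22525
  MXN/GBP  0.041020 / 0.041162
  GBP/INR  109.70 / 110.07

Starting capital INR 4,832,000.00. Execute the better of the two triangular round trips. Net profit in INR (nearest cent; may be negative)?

Net profit: INR 48,978.14

Best loop INR → MXN → GBP → INR:
INR 4,832,000.00 × 0.22448 (sell INR at bid) = MXN 1,084,687.36
MXN 1,084,687.36 × 0.041020 (sell MXN at bid) = GBP 44,493.88
GBP 44,493.88 × 109.70 (sell GBP at bid) = INR 4,880,978.14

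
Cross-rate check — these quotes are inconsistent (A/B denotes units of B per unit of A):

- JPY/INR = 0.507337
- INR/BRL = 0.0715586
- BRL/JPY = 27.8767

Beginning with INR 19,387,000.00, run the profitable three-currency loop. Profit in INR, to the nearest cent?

Profit: INR 233,512.33

Profitable loop is INR → BRL → JPY → INR:
INR 19,387,000.00 × 0.0715586 = BRL 1,387,306.58
BRL 1,387,306.58 × 27.8767 = JPY 38,673,529
JPY 38,673,529 × 0.507337 = INR 19,620,512.33
Profit = INR 19,620,512.33 − INR 19,387,000.00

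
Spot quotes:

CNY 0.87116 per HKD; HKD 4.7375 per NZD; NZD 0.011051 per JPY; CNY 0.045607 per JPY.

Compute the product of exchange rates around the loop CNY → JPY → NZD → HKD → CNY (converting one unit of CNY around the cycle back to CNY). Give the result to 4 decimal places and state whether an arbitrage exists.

1.0000 (no arbitrage)

Around CNY → JPY → NZD → HKD → CNY: 1 ÷ 0.045607 × 0.011051 × 4.7375 × 0.87116 = 1.000040
Product ≈ 1 (deviation 0.004%, within rounding noise).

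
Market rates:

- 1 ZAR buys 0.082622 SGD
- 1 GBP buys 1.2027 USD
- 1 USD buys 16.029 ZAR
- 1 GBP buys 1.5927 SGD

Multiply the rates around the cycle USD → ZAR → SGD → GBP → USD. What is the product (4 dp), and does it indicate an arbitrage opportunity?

Around USD → ZAR → SGD → GBP → USD: 1 × 16.029 × 0.082622 ÷ 1.5927 × 1.2027 = 1.000059
Product ≈ 1 (deviation 0.006%, within rounding noise).

1.0001 (no arbitrage)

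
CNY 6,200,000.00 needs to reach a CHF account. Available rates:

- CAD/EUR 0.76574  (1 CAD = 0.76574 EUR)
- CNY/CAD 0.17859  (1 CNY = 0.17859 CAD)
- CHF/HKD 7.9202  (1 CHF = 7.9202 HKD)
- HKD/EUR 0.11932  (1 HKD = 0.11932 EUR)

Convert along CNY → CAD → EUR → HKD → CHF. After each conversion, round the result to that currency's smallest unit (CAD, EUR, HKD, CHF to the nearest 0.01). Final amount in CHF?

CNY 6,200,000.00 × 0.17859 = CAD 1,107,258.00
CAD 1,107,258.00 × 0.76574 = EUR 847,871.74
EUR 847,871.74 ÷ 0.11932 = HKD 7,105,864.40
HKD 7,105,864.40 ÷ 7.9202 = CHF 897,182.44

CHF 897,182.44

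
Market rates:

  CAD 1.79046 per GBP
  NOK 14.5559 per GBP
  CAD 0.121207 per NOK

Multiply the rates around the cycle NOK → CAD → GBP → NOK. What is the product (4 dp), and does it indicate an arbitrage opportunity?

Around NOK → CAD → GBP → NOK: 1 × 0.121207 ÷ 1.79046 × 14.5559 = 0.985376
Product < 1; profitable direction is NOK → GBP → CAD → NOK.

0.9854 (arbitrage exists)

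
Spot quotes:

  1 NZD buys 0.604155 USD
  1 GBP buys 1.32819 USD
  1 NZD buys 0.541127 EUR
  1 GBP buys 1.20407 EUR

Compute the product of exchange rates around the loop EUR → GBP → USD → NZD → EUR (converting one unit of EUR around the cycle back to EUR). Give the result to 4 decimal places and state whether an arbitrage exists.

0.9880 (arbitrage exists)

Around EUR → GBP → USD → NZD → EUR: 1 ÷ 1.20407 × 1.32819 ÷ 0.604155 × 0.541127 = 0.988005
Product < 1; profitable direction is EUR → NZD → USD → GBP → EUR.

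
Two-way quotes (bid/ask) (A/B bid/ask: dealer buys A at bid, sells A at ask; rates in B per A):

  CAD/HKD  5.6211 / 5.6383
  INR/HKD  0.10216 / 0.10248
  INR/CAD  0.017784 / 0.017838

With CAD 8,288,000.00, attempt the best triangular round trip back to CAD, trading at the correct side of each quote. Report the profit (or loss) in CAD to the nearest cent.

Best loop CAD → INR → HKD → CAD:
CAD 8,288,000.00 ÷ 0.017838 (buy INR at ask) = INR 464,626,079.16
INR 464,626,079.16 × 0.10216 (sell INR at bid) = HKD 47,466,200.25
HKD 47,466,200.25 ÷ 5.6383 (buy CAD at ask) = CAD 8,418,530.45

Net profit: CAD 130,530.45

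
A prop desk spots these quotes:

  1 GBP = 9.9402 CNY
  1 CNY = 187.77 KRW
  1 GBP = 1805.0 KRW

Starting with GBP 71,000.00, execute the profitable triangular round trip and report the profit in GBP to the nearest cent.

Profitable loop is GBP → CNY → KRW → GBP:
GBP 71,000.00 × 9.9402 = CNY 705,754.20
CNY 705,754.20 × 187.77 = KRW 132,519,466
KRW 132,519,466 ÷ 1805.0 = GBP 73,417.99
Profit = GBP 73,417.99 − GBP 71,000.00

Profit: GBP 2,417.99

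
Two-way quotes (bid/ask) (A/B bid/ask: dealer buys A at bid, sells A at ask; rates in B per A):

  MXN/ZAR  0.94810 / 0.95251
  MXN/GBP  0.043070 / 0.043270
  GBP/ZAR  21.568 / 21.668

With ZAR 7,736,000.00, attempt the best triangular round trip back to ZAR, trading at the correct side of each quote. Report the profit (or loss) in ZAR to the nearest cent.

Best loop ZAR → GBP → MXN → ZAR:
ZAR 7,736,000.00 ÷ 21.668 (buy GBP at ask) = GBP 357,024.18
GBP 357,024.18 ÷ 0.043270 (buy MXN at ask) = MXN 8,251,078.88
MXN 8,251,078.88 × 0.94810 (sell MXN at bid) = ZAR 7,822,847.89

Net profit: ZAR 86,847.89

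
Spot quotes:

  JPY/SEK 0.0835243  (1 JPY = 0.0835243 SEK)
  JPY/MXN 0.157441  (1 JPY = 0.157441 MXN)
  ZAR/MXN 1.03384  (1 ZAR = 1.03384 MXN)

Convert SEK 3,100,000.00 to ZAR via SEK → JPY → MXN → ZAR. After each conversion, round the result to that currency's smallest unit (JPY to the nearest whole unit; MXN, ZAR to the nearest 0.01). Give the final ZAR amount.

ZAR 5,652,145.76

SEK 3,100,000.00 ÷ 0.0835243 = JPY 37,114,947
JPY 37,114,947 × 0.157441 = MXN 5,843,414.37
MXN 5,843,414.37 ÷ 1.03384 = ZAR 5,652,145.76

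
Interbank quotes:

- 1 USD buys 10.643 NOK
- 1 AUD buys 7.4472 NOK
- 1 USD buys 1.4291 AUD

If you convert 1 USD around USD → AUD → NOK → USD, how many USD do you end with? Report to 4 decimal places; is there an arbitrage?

1.0000 (no arbitrage)

Around USD → AUD → NOK → USD: 1 × 1.4291 × 7.4472 ÷ 10.643 = 0.999981
Product ≈ 1 (deviation 0.002%, within rounding noise).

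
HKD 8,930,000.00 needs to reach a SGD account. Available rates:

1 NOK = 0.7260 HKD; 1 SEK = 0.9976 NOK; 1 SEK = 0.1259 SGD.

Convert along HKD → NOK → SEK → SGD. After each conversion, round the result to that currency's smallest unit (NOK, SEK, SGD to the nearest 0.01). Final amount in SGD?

HKD 8,930,000.00 ÷ 0.7260 = NOK 12,300,275.48
NOK 12,300,275.48 ÷ 0.9976 = SEK 12,329,867.16
SEK 12,329,867.16 × 0.1259 = SGD 1,552,330.28

SGD 1,552,330.28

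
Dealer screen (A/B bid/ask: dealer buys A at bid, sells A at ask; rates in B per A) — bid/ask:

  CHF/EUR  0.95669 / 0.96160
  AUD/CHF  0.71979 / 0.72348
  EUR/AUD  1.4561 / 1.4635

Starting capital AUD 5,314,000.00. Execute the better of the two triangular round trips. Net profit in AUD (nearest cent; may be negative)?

Net profit: AUD 14,313.82

Best loop AUD → CHF → EUR → AUD:
AUD 5,314,000.00 × 0.71979 (sell AUD at bid) = CHF 3,824,964.06
CHF 3,824,964.06 × 0.95669 (sell CHF at bid) = EUR 3,659,304.87
EUR 3,659,304.87 × 1.4561 (sell EUR at bid) = AUD 5,328,313.82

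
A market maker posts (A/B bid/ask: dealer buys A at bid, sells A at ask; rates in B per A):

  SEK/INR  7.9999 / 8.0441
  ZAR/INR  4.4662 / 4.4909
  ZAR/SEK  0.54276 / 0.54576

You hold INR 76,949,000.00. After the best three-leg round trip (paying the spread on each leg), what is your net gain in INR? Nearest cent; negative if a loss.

Best loop INR → SEK → ZAR → INR:
INR 76,949,000.00 ÷ 8.0441 (buy SEK at ask) = SEK 9,565,893.01
SEK 9,565,893.01 ÷ 0.54576 (buy ZAR at ask) = ZAR 17,527,655.04
ZAR 17,527,655.04 × 4.4662 (sell ZAR at bid) = INR 78,282,012.94

Net profit: INR 1,333,012.94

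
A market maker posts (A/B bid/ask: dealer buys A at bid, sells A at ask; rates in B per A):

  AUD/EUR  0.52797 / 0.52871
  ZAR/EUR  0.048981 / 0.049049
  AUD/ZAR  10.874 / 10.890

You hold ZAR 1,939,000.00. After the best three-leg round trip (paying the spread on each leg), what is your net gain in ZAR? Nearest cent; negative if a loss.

Net profit: ZAR 14,337.38

Best loop ZAR → EUR → AUD → ZAR:
ZAR 1,939,000.00 × 0.048981 (sell ZAR at bid) = EUR 94,974.16
EUR 94,974.16 ÷ 0.52871 (buy AUD at ask) = AUD 179,633.75
AUD 179,633.75 × 10.874 (sell AUD at bid) = ZAR 1,953,337.38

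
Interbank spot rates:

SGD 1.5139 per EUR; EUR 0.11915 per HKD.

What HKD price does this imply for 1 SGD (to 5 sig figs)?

1 SGD ÷ 1.5139 = 0.660546 EUR
0.660546 EUR ÷ 0.11915 = 5.54382 HKD

SGD/HKD = 5.5438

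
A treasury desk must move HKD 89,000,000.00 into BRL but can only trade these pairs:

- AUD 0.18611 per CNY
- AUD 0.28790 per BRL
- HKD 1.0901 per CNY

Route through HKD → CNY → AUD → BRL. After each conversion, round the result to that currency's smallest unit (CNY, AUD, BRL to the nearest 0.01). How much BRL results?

BRL 52,777,852.03

HKD 89,000,000.00 ÷ 1.0901 = CNY 81,643,885.88
CNY 81,643,885.88 × 0.18611 = AUD 15,194,743.60
AUD 15,194,743.60 ÷ 0.28790 = BRL 52,777,852.03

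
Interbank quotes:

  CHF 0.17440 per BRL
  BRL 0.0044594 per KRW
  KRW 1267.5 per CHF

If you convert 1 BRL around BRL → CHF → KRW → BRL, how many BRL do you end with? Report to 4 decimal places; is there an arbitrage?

Around BRL → CHF → KRW → BRL: 1 × 0.17440 × 1267.5 × 0.0044594 = 0.985759
Product < 1; profitable direction is BRL → KRW → CHF → BRL.

0.9858 (arbitrage exists)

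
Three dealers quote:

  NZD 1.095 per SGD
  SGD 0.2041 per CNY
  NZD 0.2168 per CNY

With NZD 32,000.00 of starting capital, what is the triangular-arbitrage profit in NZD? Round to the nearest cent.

Profit: NZD 987.38

Profitable loop is NZD → CNY → SGD → NZD:
NZD 32,000.00 ÷ 0.2168 = CNY 147,601.48
CNY 147,601.48 × 0.2041 = SGD 30,125.46
SGD 30,125.46 × 1.095 = NZD 32,987.38
Profit = NZD 32,987.38 − NZD 32,000.00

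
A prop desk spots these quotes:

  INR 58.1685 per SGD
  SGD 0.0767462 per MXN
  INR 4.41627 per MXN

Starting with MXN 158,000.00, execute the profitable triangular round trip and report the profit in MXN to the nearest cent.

Profitable loop is MXN → SGD → INR → MXN:
MXN 158,000.00 × 0.0767462 = SGD 12,125.90
SGD 12,125.90 × 58.1685 = INR 705,345.39
INR 705,345.39 ÷ 4.41627 = MXN 159,715.19
Profit = MXN 159,715.19 − MXN 158,000.00

Profit: MXN 1,715.19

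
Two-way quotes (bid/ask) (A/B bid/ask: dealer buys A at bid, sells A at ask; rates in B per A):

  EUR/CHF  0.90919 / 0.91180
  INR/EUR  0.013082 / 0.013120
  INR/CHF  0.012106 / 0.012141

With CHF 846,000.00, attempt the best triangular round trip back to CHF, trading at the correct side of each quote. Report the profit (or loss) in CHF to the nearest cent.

Net profit: CHF 10,125.85

Best loop CHF → EUR → INR → CHF:
CHF 846,000.00 ÷ 0.91180 (buy EUR at ask) = EUR 927,835.05
EUR 927,835.05 ÷ 0.013120 (buy INR at ask) = INR 70,719,135.03
INR 70,719,135.03 × 0.012106 (sell INR at bid) = CHF 856,125.85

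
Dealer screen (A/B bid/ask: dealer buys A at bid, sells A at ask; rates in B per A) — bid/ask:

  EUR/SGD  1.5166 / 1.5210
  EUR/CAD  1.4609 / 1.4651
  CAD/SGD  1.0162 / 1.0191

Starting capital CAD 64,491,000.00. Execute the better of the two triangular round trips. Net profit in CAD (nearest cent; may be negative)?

Best loop CAD → EUR → SGD → CAD:
CAD 64,491,000.00 ÷ 1.4651 (buy EUR at ask) = EUR 44,018,155.76
EUR 44,018,155.76 × 1.5166 (sell EUR at bid) = SGD 66,757,935.02
SGD 66,757,935.02 ÷ 1.0191 (buy CAD at ask) = CAD 65,506,755.98

Net profit: CAD 1,015,755.98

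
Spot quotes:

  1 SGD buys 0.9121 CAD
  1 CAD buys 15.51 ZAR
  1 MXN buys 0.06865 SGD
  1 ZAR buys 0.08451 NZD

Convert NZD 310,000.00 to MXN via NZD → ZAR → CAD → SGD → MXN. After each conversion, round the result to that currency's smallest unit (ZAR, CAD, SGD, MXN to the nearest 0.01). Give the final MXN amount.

NZD 310,000.00 ÷ 0.08451 = ZAR 3,668,204.95
ZAR 3,668,204.95 ÷ 15.51 = CAD 236,505.80
CAD 236,505.80 ÷ 0.9121 = SGD 259,298.10
SGD 259,298.10 ÷ 0.06865 = MXN 3,777,102.69

MXN 3,777,102.69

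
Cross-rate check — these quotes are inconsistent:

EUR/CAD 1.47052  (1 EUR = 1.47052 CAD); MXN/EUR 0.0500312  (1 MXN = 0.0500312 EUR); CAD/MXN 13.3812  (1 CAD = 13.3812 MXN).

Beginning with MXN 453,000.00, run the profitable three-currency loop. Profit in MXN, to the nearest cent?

Profitable loop is MXN → CAD → EUR → MXN:
MXN 453,000.00 ÷ 13.3812 = CAD 33,853.47
CAD 33,853.47 ÷ 1.47052 = EUR 23,021.43
EUR 23,021.43 ÷ 0.0500312 = MXN 460,141.37
Profit = MXN 460,141.37 − MXN 453,000.00

Profit: MXN 7,141.37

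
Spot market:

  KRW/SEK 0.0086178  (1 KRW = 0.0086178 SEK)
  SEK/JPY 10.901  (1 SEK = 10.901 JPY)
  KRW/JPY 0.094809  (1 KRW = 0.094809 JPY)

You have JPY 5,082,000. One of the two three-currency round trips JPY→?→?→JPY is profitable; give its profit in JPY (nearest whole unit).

Profit: JPY 46,867

Profitable loop is JPY → SEK → KRW → JPY:
JPY 5,082,000 ÷ 10.901 = SEK 466,195.76
SEK 466,195.76 ÷ 0.0086178 = KRW 54,096,842
KRW 54,096,842 × 0.094809 = JPY 5,128,867
Profit = JPY 5,128,867 − JPY 5,082,000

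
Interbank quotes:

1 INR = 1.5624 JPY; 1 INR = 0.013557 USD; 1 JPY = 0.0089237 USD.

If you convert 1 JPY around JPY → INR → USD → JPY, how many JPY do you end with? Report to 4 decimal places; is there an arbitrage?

0.9724 (arbitrage exists)

Around JPY → INR → USD → JPY: 1 ÷ 1.5624 × 0.013557 ÷ 0.0089237 = 0.972358
Product < 1; profitable direction is JPY → USD → INR → JPY.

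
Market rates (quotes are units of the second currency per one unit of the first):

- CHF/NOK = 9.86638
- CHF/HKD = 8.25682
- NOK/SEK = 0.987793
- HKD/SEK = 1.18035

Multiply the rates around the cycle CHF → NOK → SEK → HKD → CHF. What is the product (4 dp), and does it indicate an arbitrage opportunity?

1.0000 (no arbitrage)

Around CHF → NOK → SEK → HKD → CHF: 1 × 9.86638 × 0.987793 ÷ 1.18035 ÷ 8.25682 = 1.000000
Product ≈ 1 (deviation 0.000%, within rounding noise).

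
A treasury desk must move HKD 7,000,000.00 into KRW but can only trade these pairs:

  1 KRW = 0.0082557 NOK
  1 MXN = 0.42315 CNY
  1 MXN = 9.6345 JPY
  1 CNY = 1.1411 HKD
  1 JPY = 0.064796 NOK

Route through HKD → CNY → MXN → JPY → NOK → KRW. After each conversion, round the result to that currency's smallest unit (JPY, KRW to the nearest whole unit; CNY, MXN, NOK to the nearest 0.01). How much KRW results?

KRW 1,096,234,499

HKD 7,000,000.00 ÷ 1.1411 = CNY 6,134,431.69
CNY 6,134,431.69 ÷ 0.42315 = MXN 14,497,061.77
MXN 14,497,061.77 × 9.6345 = JPY 139,671,942
JPY 139,671,942 × 0.064796 = NOK 9,050,183.15
NOK 9,050,183.15 ÷ 0.0082557 = KRW 1,096,234,499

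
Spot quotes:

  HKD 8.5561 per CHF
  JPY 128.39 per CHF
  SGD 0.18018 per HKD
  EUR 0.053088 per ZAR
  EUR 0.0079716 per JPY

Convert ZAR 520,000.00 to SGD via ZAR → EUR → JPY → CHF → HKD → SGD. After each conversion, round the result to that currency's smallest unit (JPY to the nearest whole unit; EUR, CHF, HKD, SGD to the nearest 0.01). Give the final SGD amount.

ZAR 520,000.00 × 0.053088 = EUR 27,605.76
EUR 27,605.76 ÷ 0.0079716 = JPY 3,463,014
JPY 3,463,014 ÷ 128.39 = CHF 26,972.61
CHF 26,972.61 × 8.5561 = HKD 230,780.35
HKD 230,780.35 × 0.18018 = SGD 41,582.00

SGD 41,582.00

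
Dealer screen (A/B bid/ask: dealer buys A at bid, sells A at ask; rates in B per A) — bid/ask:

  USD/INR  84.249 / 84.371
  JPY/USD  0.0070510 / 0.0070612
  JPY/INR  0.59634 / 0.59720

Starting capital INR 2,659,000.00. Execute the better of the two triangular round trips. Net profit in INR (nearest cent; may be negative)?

Best loop INR → USD → JPY → INR:
INR 2,659,000.00 ÷ 84.371 (buy USD at ask) = USD 31,515.57
USD 31,515.57 ÷ 0.0070612 (buy JPY at ask) = JPY 4,463,203
JPY 4,463,203 × 0.59634 (sell JPY at bid) = INR 2,661,586.40

Net profit: INR 2,586.40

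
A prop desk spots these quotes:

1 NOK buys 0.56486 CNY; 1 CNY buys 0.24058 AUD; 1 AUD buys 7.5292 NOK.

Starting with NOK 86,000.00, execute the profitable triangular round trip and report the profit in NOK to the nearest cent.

Profit: NOK 1,992.90

Profitable loop is NOK → CNY → AUD → NOK:
NOK 86,000.00 × 0.56486 = CNY 48,577.96
CNY 48,577.96 × 0.24058 = AUD 11,686.89
AUD 11,686.89 × 7.5292 = NOK 87,992.90
Profit = NOK 87,992.90 − NOK 86,000.00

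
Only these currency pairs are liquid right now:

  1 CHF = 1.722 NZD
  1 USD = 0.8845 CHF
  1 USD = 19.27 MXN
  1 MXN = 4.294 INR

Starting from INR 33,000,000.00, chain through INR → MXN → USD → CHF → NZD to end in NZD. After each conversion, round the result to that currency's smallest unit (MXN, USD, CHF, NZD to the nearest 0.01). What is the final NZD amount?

INR 33,000,000.00 ÷ 4.294 = MXN 7,685,142.06
MXN 7,685,142.06 ÷ 19.27 = USD 398,813.81
USD 398,813.81 × 0.8845 = CHF 352,750.81
CHF 352,750.81 × 1.722 = NZD 607,436.89

NZD 607,436.89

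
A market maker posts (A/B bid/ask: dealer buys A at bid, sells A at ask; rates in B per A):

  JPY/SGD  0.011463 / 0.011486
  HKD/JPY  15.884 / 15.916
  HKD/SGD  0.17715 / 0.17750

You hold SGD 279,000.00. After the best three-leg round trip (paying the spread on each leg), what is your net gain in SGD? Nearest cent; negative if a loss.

Net profit: SGD 7,196.30

Best loop SGD → HKD → JPY → SGD:
SGD 279,000.00 ÷ 0.17750 (buy HKD at ask) = HKD 1,571,830.99
HKD 1,571,830.99 × 15.884 (sell HKD at bid) = JPY 24,966,963
JPY 24,966,963 × 0.011463 (sell JPY at bid) = SGD 286,196.30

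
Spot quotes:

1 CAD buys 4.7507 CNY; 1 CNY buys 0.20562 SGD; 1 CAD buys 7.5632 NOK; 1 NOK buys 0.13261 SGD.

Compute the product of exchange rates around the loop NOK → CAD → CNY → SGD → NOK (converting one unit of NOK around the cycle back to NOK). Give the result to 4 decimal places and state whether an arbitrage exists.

0.9740 (arbitrage exists)

Around NOK → CAD → CNY → SGD → NOK: 1 ÷ 7.5632 × 4.7507 × 0.20562 ÷ 0.13261 = 0.973960
Product < 1; profitable direction is NOK → SGD → CNY → CAD → NOK.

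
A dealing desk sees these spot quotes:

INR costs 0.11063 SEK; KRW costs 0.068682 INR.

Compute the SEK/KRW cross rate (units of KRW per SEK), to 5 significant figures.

SEK/KRW = 131.61

1 SEK ÷ 0.11063 = 9.03914 INR
9.03914 INR ÷ 0.068682 = 131.609 KRW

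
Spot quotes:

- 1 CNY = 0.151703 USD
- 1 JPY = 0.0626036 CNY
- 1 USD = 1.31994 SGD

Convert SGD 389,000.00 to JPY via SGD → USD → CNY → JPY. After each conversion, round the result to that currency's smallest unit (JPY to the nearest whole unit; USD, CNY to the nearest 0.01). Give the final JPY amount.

JPY 31,031,441

SGD 389,000.00 ÷ 1.31994 = USD 294,710.37
USD 294,710.37 ÷ 0.151703 = CNY 1,942,679.91
CNY 1,942,679.91 ÷ 0.0626036 = JPY 31,031,441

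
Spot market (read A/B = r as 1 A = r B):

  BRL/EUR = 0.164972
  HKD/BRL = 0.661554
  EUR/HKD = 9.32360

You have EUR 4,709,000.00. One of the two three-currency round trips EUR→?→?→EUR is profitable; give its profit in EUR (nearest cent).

Profit: EUR 82,680.61

Profitable loop is EUR → HKD → BRL → EUR:
EUR 4,709,000.00 × 9.32360 = HKD 43,904,832.40
HKD 43,904,832.40 × 0.661554 = BRL 29,045,417.49
BRL 29,045,417.49 × 0.164972 = EUR 4,791,680.61
Profit = EUR 4,791,680.61 − EUR 4,709,000.00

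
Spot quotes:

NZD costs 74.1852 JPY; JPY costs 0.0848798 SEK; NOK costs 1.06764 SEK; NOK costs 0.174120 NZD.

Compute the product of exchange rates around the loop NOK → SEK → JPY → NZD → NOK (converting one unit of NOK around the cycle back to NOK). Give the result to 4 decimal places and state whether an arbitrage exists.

Around NOK → SEK → JPY → NZD → NOK: 1 × 1.06764 ÷ 0.0848798 ÷ 74.1852 ÷ 0.174120 = 0.973766
Product < 1; profitable direction is NOK → NZD → JPY → SEK → NOK.

0.9738 (arbitrage exists)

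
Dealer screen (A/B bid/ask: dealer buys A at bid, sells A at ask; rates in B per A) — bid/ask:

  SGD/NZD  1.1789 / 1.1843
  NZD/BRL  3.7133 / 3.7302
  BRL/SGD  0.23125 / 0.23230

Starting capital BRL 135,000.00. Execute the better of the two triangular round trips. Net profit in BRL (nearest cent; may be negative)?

Best loop BRL → SGD → NZD → BRL:
BRL 135,000.00 × 0.23125 (sell BRL at bid) = SGD 31,218.75
SGD 31,218.75 × 1.1789 (sell SGD at bid) = NZD 36,803.78
NZD 36,803.78 × 3.7133 (sell NZD at bid) = BRL 136,663.49

Net profit: BRL 1,663.49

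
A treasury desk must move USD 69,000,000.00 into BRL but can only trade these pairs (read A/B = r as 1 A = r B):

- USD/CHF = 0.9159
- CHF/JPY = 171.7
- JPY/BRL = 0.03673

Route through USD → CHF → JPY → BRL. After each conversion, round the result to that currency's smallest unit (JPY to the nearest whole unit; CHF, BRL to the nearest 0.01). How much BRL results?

BRL 398,555,102.23

USD 69,000,000.00 × 0.9159 = CHF 63,197,100.00
CHF 63,197,100.00 × 171.7 = JPY 10,850,942,070
JPY 10,850,942,070 × 0.03673 = BRL 398,555,102.23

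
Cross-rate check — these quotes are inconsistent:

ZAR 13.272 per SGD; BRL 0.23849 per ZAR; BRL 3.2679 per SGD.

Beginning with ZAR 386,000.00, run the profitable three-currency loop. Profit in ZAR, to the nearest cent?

Profitable loop is ZAR → SGD → BRL → ZAR:
ZAR 386,000.00 ÷ 13.272 = SGD 29,083.79
SGD 29,083.79 × 3.2679 = BRL 95,042.90
BRL 95,042.90 ÷ 0.23849 = ZAR 398,519.44
Profit = ZAR 398,519.44 − ZAR 386,000.00

Profit: ZAR 12,519.44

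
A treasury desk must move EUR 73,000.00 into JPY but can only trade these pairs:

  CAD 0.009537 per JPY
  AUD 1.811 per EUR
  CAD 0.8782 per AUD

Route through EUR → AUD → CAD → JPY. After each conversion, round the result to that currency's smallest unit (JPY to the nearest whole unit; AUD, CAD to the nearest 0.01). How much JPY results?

EUR 73,000.00 × 1.811 = AUD 132,203.00
AUD 132,203.00 × 0.8782 = CAD 116,100.67
CAD 116,100.67 ÷ 0.009537 = JPY 12,173,710

JPY 12,173,710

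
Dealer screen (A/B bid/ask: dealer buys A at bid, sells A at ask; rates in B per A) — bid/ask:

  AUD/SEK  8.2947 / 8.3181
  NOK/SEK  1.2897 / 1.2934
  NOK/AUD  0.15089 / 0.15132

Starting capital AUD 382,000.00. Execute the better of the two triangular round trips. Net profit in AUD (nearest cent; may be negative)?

Best loop AUD → NOK → SEK → AUD:
AUD 382,000.00 ÷ 0.15132 (buy NOK at ask) = NOK 2,524,451.49
NOK 2,524,451.49 × 1.2897 (sell NOK at bid) = SEK 3,255,785.09
SEK 3,255,785.09 ÷ 8.3181 (buy AUD at ask) = AUD 391,409.71

Net profit: AUD 9,409.71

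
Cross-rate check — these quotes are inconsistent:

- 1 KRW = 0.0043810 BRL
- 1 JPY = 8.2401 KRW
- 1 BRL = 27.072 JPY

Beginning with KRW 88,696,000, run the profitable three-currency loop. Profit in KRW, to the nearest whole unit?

Profit: KRW 2,060,546

Profitable loop is KRW → JPY → BRL → KRW:
KRW 88,696,000 ÷ 8.2401 = JPY 10,763,947
JPY 10,763,947 ÷ 27.072 = BRL 397,604.43
BRL 397,604.43 ÷ 0.0043810 = KRW 90,756,546
Profit = KRW 90,756,546 − KRW 88,696,000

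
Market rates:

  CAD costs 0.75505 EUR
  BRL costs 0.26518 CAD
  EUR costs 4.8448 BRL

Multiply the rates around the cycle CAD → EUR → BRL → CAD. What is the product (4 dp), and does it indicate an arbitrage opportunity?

Around CAD → EUR → BRL → CAD: 1 × 0.75505 × 4.8448 × 0.26518 = 0.970046
Product < 1; profitable direction is CAD → BRL → EUR → CAD.

0.9700 (arbitrage exists)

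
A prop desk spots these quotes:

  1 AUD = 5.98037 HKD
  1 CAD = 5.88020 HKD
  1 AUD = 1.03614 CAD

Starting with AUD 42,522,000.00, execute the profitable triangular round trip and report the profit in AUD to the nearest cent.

Profitable loop is AUD → CAD → HKD → AUD:
AUD 42,522,000.00 × 1.03614 = CAD 44,058,745.08
CAD 44,058,745.08 × 5.88020 = HKD 259,074,232.82
HKD 259,074,232.82 ÷ 5.98037 = AUD 43,320,769.92
Profit = AUD 43,320,769.92 − AUD 42,522,000.00

Profit: AUD 798,769.92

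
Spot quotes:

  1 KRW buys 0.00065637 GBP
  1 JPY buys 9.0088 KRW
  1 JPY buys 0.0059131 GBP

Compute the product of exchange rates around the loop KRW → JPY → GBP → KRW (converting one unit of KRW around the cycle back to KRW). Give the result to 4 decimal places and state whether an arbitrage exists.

1.0000 (no arbitrage)

Around KRW → JPY → GBP → KRW: 1 ÷ 9.0088 × 0.0059131 ÷ 0.00065637 = 0.999999
Product ≈ 1 (deviation 0.000%, within rounding noise).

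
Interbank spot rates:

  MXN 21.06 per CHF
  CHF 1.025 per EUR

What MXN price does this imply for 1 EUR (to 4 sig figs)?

EUR/MXN = 21.59

1 EUR × 1.025 = 1.025 CHF
1.025 CHF × 21.06 = 21.5865 MXN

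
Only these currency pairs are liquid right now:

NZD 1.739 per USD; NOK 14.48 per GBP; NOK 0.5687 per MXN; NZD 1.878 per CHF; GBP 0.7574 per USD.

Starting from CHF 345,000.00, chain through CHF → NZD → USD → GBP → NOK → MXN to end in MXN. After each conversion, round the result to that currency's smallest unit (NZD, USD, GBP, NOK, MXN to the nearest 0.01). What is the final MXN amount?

MXN 7,184,982.87

CHF 345,000.00 × 1.878 = NZD 647,910.00
NZD 647,910.00 ÷ 1.739 = USD 372,576.19
USD 372,576.19 × 0.7574 = GBP 282,189.21
GBP 282,189.21 × 14.48 = NOK 4,086,099.76
NOK 4,086,099.76 ÷ 0.5687 = MXN 7,184,982.87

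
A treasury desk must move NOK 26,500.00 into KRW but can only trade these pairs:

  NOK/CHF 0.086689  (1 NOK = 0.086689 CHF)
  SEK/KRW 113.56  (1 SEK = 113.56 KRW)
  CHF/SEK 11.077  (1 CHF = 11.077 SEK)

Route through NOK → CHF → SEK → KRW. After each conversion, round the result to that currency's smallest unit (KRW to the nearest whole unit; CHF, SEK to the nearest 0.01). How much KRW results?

NOK 26,500.00 × 0.086689 = CHF 2,297.26
CHF 2,297.26 × 11.077 = SEK 25,446.75
SEK 25,446.75 × 113.56 = KRW 2,889,733

KRW 2,889,733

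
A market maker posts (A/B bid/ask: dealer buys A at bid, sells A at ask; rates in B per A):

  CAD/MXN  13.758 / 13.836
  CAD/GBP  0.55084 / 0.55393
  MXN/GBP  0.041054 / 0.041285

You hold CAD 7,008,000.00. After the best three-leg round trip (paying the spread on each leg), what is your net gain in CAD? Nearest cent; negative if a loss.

Net profit: CAD 137,785.73

Best loop CAD → MXN → GBP → CAD:
CAD 7,008,000.00 × 13.758 (sell CAD at bid) = MXN 96,416,064.00
MXN 96,416,064.00 × 0.041054 (sell MXN at bid) = GBP 3,958,265.09
GBP 3,958,265.09 ÷ 0.55393 (buy CAD at ask) = CAD 7,145,785.73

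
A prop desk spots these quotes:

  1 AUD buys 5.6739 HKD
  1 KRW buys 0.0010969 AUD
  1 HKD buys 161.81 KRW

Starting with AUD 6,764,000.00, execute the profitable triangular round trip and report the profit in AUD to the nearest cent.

Profitable loop is AUD → HKD → KRW → AUD:
AUD 6,764,000.00 × 5.6739 = HKD 38,378,259.60
HKD 38,378,259.60 × 161.81 = KRW 6,209,986,186
KRW 6,209,986,186 × 0.0010969 = AUD 6,811,733.85
Profit = AUD 6,811,733.85 − AUD 6,764,000.00

Profit: AUD 47,733.85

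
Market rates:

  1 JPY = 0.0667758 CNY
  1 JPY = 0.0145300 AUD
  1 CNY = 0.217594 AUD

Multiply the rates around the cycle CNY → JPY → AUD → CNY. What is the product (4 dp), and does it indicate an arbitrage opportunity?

1.0000 (no arbitrage)

Around CNY → JPY → AUD → CNY: 1 ÷ 0.0667758 × 0.0145300 ÷ 0.217594 = 0.999999
Product ≈ 1 (deviation 0.000%, within rounding noise).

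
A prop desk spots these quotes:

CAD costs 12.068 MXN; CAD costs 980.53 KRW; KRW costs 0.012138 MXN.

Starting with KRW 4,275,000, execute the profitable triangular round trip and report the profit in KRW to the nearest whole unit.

Profitable loop is KRW → CAD → MXN → KRW:
KRW 4,275,000 ÷ 980.53 = CAD 4,359.89
CAD 4,359.89 × 12.068 = MXN 52,615.12
MXN 52,615.12 ÷ 0.012138 = KRW 4,334,743
Profit = KRW 4,334,743 − KRW 4,275,000

Profit: KRW 59,743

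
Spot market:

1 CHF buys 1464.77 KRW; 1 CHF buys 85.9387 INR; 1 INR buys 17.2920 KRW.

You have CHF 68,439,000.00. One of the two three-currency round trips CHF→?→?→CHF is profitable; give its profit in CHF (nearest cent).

Profit: CHF 994,366.91

Profitable loop is CHF → INR → KRW → CHF:
CHF 68,439,000.00 × 85.9387 = INR 5,881,558,689.30
INR 5,881,558,689.30 × 17.2920 = KRW 101,703,912,855
KRW 101,703,912,855 ÷ 1464.77 = CHF 69,433,366.91
Profit = CHF 69,433,366.91 − CHF 68,439,000.00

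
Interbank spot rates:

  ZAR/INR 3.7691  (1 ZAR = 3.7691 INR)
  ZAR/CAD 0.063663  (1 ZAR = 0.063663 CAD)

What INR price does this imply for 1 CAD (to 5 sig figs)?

1 CAD ÷ 0.063663 = 15.7077 ZAR
15.7077 ZAR × 3.7691 = 59.2039 INR

CAD/INR = 59.204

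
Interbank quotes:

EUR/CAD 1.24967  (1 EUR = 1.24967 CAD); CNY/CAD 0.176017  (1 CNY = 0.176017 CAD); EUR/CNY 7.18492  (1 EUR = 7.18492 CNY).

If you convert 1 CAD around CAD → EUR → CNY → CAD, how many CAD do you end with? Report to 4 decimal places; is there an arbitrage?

Around CAD → EUR → CNY → CAD: 1 ÷ 1.24967 × 7.18492 × 0.176017 = 1.012002
Product > 1; profitable direction is CAD → EUR → CNY → CAD.

1.0120 (arbitrage exists)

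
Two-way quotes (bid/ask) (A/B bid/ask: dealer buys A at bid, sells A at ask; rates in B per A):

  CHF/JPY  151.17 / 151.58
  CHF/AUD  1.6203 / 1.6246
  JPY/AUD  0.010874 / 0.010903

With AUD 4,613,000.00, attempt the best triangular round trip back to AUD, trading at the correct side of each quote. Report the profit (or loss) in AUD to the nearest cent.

Best loop AUD → CHF → JPY → AUD:
AUD 4,613,000.00 ÷ 1.6246 (buy CHF at ask) = CHF 2,839,468.18
CHF 2,839,468.18 × 151.17 (sell CHF at bid) = JPY 429,242,404
JPY 429,242,404 × 0.010874 (sell JPY at bid) = AUD 4,667,581.90

Net profit: AUD 54,581.90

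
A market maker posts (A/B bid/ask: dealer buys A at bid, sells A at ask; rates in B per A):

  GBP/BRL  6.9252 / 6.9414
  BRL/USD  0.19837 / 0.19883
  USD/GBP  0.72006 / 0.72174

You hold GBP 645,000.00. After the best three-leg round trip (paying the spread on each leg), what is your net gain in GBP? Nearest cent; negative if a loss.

Best loop GBP → USD → BRL → GBP:
GBP 645,000.00 ÷ 0.72174 (buy USD at ask) = USD 893,673.62
USD 893,673.62 ÷ 0.19883 (buy BRL at ask) = BRL 4,494,661.88
BRL 4,494,661.88 ÷ 6.9414 (buy GBP at ask) = GBP 647,515.18

Net profit: GBP 2,515.18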